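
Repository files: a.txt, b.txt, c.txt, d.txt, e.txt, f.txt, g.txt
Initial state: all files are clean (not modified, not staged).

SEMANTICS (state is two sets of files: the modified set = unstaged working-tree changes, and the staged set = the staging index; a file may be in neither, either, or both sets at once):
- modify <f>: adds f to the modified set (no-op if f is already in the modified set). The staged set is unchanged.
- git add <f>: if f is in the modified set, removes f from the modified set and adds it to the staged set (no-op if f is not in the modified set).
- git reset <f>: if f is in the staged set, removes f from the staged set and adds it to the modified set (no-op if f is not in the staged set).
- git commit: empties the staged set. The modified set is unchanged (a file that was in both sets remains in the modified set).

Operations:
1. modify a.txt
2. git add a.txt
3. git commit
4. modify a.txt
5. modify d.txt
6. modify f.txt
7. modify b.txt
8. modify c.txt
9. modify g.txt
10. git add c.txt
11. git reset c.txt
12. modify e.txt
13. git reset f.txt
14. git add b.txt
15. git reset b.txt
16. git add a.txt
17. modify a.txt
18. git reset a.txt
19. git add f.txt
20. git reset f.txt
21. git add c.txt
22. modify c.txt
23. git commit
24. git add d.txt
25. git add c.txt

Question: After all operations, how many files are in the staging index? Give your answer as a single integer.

Answer: 2

Derivation:
After op 1 (modify a.txt): modified={a.txt} staged={none}
After op 2 (git add a.txt): modified={none} staged={a.txt}
After op 3 (git commit): modified={none} staged={none}
After op 4 (modify a.txt): modified={a.txt} staged={none}
After op 5 (modify d.txt): modified={a.txt, d.txt} staged={none}
After op 6 (modify f.txt): modified={a.txt, d.txt, f.txt} staged={none}
After op 7 (modify b.txt): modified={a.txt, b.txt, d.txt, f.txt} staged={none}
After op 8 (modify c.txt): modified={a.txt, b.txt, c.txt, d.txt, f.txt} staged={none}
After op 9 (modify g.txt): modified={a.txt, b.txt, c.txt, d.txt, f.txt, g.txt} staged={none}
After op 10 (git add c.txt): modified={a.txt, b.txt, d.txt, f.txt, g.txt} staged={c.txt}
After op 11 (git reset c.txt): modified={a.txt, b.txt, c.txt, d.txt, f.txt, g.txt} staged={none}
After op 12 (modify e.txt): modified={a.txt, b.txt, c.txt, d.txt, e.txt, f.txt, g.txt} staged={none}
After op 13 (git reset f.txt): modified={a.txt, b.txt, c.txt, d.txt, e.txt, f.txt, g.txt} staged={none}
After op 14 (git add b.txt): modified={a.txt, c.txt, d.txt, e.txt, f.txt, g.txt} staged={b.txt}
After op 15 (git reset b.txt): modified={a.txt, b.txt, c.txt, d.txt, e.txt, f.txt, g.txt} staged={none}
After op 16 (git add a.txt): modified={b.txt, c.txt, d.txt, e.txt, f.txt, g.txt} staged={a.txt}
After op 17 (modify a.txt): modified={a.txt, b.txt, c.txt, d.txt, e.txt, f.txt, g.txt} staged={a.txt}
After op 18 (git reset a.txt): modified={a.txt, b.txt, c.txt, d.txt, e.txt, f.txt, g.txt} staged={none}
After op 19 (git add f.txt): modified={a.txt, b.txt, c.txt, d.txt, e.txt, g.txt} staged={f.txt}
After op 20 (git reset f.txt): modified={a.txt, b.txt, c.txt, d.txt, e.txt, f.txt, g.txt} staged={none}
After op 21 (git add c.txt): modified={a.txt, b.txt, d.txt, e.txt, f.txt, g.txt} staged={c.txt}
After op 22 (modify c.txt): modified={a.txt, b.txt, c.txt, d.txt, e.txt, f.txt, g.txt} staged={c.txt}
After op 23 (git commit): modified={a.txt, b.txt, c.txt, d.txt, e.txt, f.txt, g.txt} staged={none}
After op 24 (git add d.txt): modified={a.txt, b.txt, c.txt, e.txt, f.txt, g.txt} staged={d.txt}
After op 25 (git add c.txt): modified={a.txt, b.txt, e.txt, f.txt, g.txt} staged={c.txt, d.txt}
Final staged set: {c.txt, d.txt} -> count=2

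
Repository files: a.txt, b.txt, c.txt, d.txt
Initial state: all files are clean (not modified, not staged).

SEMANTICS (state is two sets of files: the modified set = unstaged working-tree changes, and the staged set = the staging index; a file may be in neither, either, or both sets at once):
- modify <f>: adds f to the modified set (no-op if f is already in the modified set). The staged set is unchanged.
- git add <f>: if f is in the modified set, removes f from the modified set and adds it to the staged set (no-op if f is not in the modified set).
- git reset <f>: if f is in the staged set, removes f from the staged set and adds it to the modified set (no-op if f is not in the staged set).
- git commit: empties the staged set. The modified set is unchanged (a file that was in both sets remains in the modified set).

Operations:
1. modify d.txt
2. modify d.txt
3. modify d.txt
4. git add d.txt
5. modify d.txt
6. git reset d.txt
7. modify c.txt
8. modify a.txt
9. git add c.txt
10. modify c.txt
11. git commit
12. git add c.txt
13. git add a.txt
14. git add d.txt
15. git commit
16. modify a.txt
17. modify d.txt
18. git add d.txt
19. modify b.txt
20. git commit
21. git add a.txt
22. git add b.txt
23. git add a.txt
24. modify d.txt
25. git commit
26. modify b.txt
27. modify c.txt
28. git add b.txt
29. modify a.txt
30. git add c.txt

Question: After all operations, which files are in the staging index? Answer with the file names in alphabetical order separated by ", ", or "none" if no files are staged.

Answer: b.txt, c.txt

Derivation:
After op 1 (modify d.txt): modified={d.txt} staged={none}
After op 2 (modify d.txt): modified={d.txt} staged={none}
After op 3 (modify d.txt): modified={d.txt} staged={none}
After op 4 (git add d.txt): modified={none} staged={d.txt}
After op 5 (modify d.txt): modified={d.txt} staged={d.txt}
After op 6 (git reset d.txt): modified={d.txt} staged={none}
After op 7 (modify c.txt): modified={c.txt, d.txt} staged={none}
After op 8 (modify a.txt): modified={a.txt, c.txt, d.txt} staged={none}
After op 9 (git add c.txt): modified={a.txt, d.txt} staged={c.txt}
After op 10 (modify c.txt): modified={a.txt, c.txt, d.txt} staged={c.txt}
After op 11 (git commit): modified={a.txt, c.txt, d.txt} staged={none}
After op 12 (git add c.txt): modified={a.txt, d.txt} staged={c.txt}
After op 13 (git add a.txt): modified={d.txt} staged={a.txt, c.txt}
After op 14 (git add d.txt): modified={none} staged={a.txt, c.txt, d.txt}
After op 15 (git commit): modified={none} staged={none}
After op 16 (modify a.txt): modified={a.txt} staged={none}
After op 17 (modify d.txt): modified={a.txt, d.txt} staged={none}
After op 18 (git add d.txt): modified={a.txt} staged={d.txt}
After op 19 (modify b.txt): modified={a.txt, b.txt} staged={d.txt}
After op 20 (git commit): modified={a.txt, b.txt} staged={none}
After op 21 (git add a.txt): modified={b.txt} staged={a.txt}
After op 22 (git add b.txt): modified={none} staged={a.txt, b.txt}
After op 23 (git add a.txt): modified={none} staged={a.txt, b.txt}
After op 24 (modify d.txt): modified={d.txt} staged={a.txt, b.txt}
After op 25 (git commit): modified={d.txt} staged={none}
After op 26 (modify b.txt): modified={b.txt, d.txt} staged={none}
After op 27 (modify c.txt): modified={b.txt, c.txt, d.txt} staged={none}
After op 28 (git add b.txt): modified={c.txt, d.txt} staged={b.txt}
After op 29 (modify a.txt): modified={a.txt, c.txt, d.txt} staged={b.txt}
After op 30 (git add c.txt): modified={a.txt, d.txt} staged={b.txt, c.txt}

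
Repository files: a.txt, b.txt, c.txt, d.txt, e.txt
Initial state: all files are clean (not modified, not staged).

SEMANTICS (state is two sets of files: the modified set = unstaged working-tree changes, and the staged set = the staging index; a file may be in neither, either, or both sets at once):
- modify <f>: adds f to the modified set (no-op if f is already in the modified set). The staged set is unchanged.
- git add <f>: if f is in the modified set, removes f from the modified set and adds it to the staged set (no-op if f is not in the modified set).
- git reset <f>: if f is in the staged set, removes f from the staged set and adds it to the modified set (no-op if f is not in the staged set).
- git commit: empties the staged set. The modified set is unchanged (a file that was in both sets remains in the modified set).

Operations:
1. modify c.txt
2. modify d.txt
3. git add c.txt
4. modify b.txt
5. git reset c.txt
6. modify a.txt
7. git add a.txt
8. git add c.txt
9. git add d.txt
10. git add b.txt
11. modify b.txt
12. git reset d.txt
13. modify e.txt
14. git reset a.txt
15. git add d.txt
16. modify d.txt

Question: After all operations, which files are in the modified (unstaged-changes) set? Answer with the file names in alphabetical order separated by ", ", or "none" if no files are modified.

After op 1 (modify c.txt): modified={c.txt} staged={none}
After op 2 (modify d.txt): modified={c.txt, d.txt} staged={none}
After op 3 (git add c.txt): modified={d.txt} staged={c.txt}
After op 4 (modify b.txt): modified={b.txt, d.txt} staged={c.txt}
After op 5 (git reset c.txt): modified={b.txt, c.txt, d.txt} staged={none}
After op 6 (modify a.txt): modified={a.txt, b.txt, c.txt, d.txt} staged={none}
After op 7 (git add a.txt): modified={b.txt, c.txt, d.txt} staged={a.txt}
After op 8 (git add c.txt): modified={b.txt, d.txt} staged={a.txt, c.txt}
After op 9 (git add d.txt): modified={b.txt} staged={a.txt, c.txt, d.txt}
After op 10 (git add b.txt): modified={none} staged={a.txt, b.txt, c.txt, d.txt}
After op 11 (modify b.txt): modified={b.txt} staged={a.txt, b.txt, c.txt, d.txt}
After op 12 (git reset d.txt): modified={b.txt, d.txt} staged={a.txt, b.txt, c.txt}
After op 13 (modify e.txt): modified={b.txt, d.txt, e.txt} staged={a.txt, b.txt, c.txt}
After op 14 (git reset a.txt): modified={a.txt, b.txt, d.txt, e.txt} staged={b.txt, c.txt}
After op 15 (git add d.txt): modified={a.txt, b.txt, e.txt} staged={b.txt, c.txt, d.txt}
After op 16 (modify d.txt): modified={a.txt, b.txt, d.txt, e.txt} staged={b.txt, c.txt, d.txt}

Answer: a.txt, b.txt, d.txt, e.txt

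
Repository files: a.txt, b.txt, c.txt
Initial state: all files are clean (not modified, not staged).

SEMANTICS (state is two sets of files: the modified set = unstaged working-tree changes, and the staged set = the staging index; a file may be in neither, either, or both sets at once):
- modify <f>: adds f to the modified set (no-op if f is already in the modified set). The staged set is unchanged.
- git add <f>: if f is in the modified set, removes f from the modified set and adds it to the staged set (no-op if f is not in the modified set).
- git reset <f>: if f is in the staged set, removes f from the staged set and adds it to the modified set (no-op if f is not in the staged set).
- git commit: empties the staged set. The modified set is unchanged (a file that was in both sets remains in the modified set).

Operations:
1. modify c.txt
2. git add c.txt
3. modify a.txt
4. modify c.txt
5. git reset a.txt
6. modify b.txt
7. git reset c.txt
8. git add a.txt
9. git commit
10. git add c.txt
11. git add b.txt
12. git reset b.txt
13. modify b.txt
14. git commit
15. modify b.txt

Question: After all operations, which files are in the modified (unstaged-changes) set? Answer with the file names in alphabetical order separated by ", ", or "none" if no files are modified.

After op 1 (modify c.txt): modified={c.txt} staged={none}
After op 2 (git add c.txt): modified={none} staged={c.txt}
After op 3 (modify a.txt): modified={a.txt} staged={c.txt}
After op 4 (modify c.txt): modified={a.txt, c.txt} staged={c.txt}
After op 5 (git reset a.txt): modified={a.txt, c.txt} staged={c.txt}
After op 6 (modify b.txt): modified={a.txt, b.txt, c.txt} staged={c.txt}
After op 7 (git reset c.txt): modified={a.txt, b.txt, c.txt} staged={none}
After op 8 (git add a.txt): modified={b.txt, c.txt} staged={a.txt}
After op 9 (git commit): modified={b.txt, c.txt} staged={none}
After op 10 (git add c.txt): modified={b.txt} staged={c.txt}
After op 11 (git add b.txt): modified={none} staged={b.txt, c.txt}
After op 12 (git reset b.txt): modified={b.txt} staged={c.txt}
After op 13 (modify b.txt): modified={b.txt} staged={c.txt}
After op 14 (git commit): modified={b.txt} staged={none}
After op 15 (modify b.txt): modified={b.txt} staged={none}

Answer: b.txt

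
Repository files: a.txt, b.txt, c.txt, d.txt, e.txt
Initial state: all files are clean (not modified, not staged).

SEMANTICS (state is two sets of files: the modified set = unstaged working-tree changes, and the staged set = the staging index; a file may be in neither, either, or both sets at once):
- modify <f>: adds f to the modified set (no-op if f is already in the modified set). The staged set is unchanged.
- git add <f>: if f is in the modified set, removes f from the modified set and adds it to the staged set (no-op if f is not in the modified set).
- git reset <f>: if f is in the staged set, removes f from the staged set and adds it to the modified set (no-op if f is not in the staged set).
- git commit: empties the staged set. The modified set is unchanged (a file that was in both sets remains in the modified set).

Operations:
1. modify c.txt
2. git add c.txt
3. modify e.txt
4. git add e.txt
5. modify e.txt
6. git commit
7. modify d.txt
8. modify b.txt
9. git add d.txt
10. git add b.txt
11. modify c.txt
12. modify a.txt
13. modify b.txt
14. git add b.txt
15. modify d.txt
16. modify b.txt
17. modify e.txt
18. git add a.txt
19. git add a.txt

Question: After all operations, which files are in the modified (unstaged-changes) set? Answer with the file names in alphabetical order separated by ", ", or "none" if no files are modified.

After op 1 (modify c.txt): modified={c.txt} staged={none}
After op 2 (git add c.txt): modified={none} staged={c.txt}
After op 3 (modify e.txt): modified={e.txt} staged={c.txt}
After op 4 (git add e.txt): modified={none} staged={c.txt, e.txt}
After op 5 (modify e.txt): modified={e.txt} staged={c.txt, e.txt}
After op 6 (git commit): modified={e.txt} staged={none}
After op 7 (modify d.txt): modified={d.txt, e.txt} staged={none}
After op 8 (modify b.txt): modified={b.txt, d.txt, e.txt} staged={none}
After op 9 (git add d.txt): modified={b.txt, e.txt} staged={d.txt}
After op 10 (git add b.txt): modified={e.txt} staged={b.txt, d.txt}
After op 11 (modify c.txt): modified={c.txt, e.txt} staged={b.txt, d.txt}
After op 12 (modify a.txt): modified={a.txt, c.txt, e.txt} staged={b.txt, d.txt}
After op 13 (modify b.txt): modified={a.txt, b.txt, c.txt, e.txt} staged={b.txt, d.txt}
After op 14 (git add b.txt): modified={a.txt, c.txt, e.txt} staged={b.txt, d.txt}
After op 15 (modify d.txt): modified={a.txt, c.txt, d.txt, e.txt} staged={b.txt, d.txt}
After op 16 (modify b.txt): modified={a.txt, b.txt, c.txt, d.txt, e.txt} staged={b.txt, d.txt}
After op 17 (modify e.txt): modified={a.txt, b.txt, c.txt, d.txt, e.txt} staged={b.txt, d.txt}
After op 18 (git add a.txt): modified={b.txt, c.txt, d.txt, e.txt} staged={a.txt, b.txt, d.txt}
After op 19 (git add a.txt): modified={b.txt, c.txt, d.txt, e.txt} staged={a.txt, b.txt, d.txt}

Answer: b.txt, c.txt, d.txt, e.txt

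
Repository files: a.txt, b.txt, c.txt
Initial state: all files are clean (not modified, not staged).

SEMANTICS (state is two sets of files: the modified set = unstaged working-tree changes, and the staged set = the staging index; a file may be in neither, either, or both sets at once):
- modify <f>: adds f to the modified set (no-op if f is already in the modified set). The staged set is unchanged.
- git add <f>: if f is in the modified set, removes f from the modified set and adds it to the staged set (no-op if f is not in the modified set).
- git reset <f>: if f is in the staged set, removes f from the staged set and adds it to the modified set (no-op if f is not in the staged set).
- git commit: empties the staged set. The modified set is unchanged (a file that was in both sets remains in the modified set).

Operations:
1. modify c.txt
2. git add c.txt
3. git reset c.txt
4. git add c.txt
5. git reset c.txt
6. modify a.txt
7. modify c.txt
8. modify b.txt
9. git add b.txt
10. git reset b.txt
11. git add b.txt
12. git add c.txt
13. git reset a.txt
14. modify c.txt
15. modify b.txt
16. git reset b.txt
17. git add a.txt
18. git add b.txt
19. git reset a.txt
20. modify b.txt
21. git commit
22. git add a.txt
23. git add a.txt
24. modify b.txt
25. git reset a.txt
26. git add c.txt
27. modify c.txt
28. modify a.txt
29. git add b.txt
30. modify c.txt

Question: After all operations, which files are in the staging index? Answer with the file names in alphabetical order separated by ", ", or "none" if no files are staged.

After op 1 (modify c.txt): modified={c.txt} staged={none}
After op 2 (git add c.txt): modified={none} staged={c.txt}
After op 3 (git reset c.txt): modified={c.txt} staged={none}
After op 4 (git add c.txt): modified={none} staged={c.txt}
After op 5 (git reset c.txt): modified={c.txt} staged={none}
After op 6 (modify a.txt): modified={a.txt, c.txt} staged={none}
After op 7 (modify c.txt): modified={a.txt, c.txt} staged={none}
After op 8 (modify b.txt): modified={a.txt, b.txt, c.txt} staged={none}
After op 9 (git add b.txt): modified={a.txt, c.txt} staged={b.txt}
After op 10 (git reset b.txt): modified={a.txt, b.txt, c.txt} staged={none}
After op 11 (git add b.txt): modified={a.txt, c.txt} staged={b.txt}
After op 12 (git add c.txt): modified={a.txt} staged={b.txt, c.txt}
After op 13 (git reset a.txt): modified={a.txt} staged={b.txt, c.txt}
After op 14 (modify c.txt): modified={a.txt, c.txt} staged={b.txt, c.txt}
After op 15 (modify b.txt): modified={a.txt, b.txt, c.txt} staged={b.txt, c.txt}
After op 16 (git reset b.txt): modified={a.txt, b.txt, c.txt} staged={c.txt}
After op 17 (git add a.txt): modified={b.txt, c.txt} staged={a.txt, c.txt}
After op 18 (git add b.txt): modified={c.txt} staged={a.txt, b.txt, c.txt}
After op 19 (git reset a.txt): modified={a.txt, c.txt} staged={b.txt, c.txt}
After op 20 (modify b.txt): modified={a.txt, b.txt, c.txt} staged={b.txt, c.txt}
After op 21 (git commit): modified={a.txt, b.txt, c.txt} staged={none}
After op 22 (git add a.txt): modified={b.txt, c.txt} staged={a.txt}
After op 23 (git add a.txt): modified={b.txt, c.txt} staged={a.txt}
After op 24 (modify b.txt): modified={b.txt, c.txt} staged={a.txt}
After op 25 (git reset a.txt): modified={a.txt, b.txt, c.txt} staged={none}
After op 26 (git add c.txt): modified={a.txt, b.txt} staged={c.txt}
After op 27 (modify c.txt): modified={a.txt, b.txt, c.txt} staged={c.txt}
After op 28 (modify a.txt): modified={a.txt, b.txt, c.txt} staged={c.txt}
After op 29 (git add b.txt): modified={a.txt, c.txt} staged={b.txt, c.txt}
After op 30 (modify c.txt): modified={a.txt, c.txt} staged={b.txt, c.txt}

Answer: b.txt, c.txt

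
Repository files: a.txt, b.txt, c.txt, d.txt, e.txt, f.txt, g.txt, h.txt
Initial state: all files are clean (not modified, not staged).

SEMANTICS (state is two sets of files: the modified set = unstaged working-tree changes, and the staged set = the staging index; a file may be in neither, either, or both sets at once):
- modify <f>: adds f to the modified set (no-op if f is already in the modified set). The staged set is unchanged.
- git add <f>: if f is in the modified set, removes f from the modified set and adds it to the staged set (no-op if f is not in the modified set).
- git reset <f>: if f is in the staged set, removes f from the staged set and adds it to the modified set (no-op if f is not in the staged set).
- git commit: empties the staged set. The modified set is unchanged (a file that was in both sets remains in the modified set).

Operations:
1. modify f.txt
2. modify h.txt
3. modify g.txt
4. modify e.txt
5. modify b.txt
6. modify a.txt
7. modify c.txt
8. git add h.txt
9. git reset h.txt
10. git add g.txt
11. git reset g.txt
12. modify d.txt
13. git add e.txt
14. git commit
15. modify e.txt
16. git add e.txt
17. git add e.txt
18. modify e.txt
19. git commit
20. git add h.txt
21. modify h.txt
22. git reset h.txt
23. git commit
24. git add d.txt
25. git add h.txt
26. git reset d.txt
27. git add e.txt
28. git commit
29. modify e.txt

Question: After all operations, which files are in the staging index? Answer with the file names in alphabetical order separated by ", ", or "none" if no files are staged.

Answer: none

Derivation:
After op 1 (modify f.txt): modified={f.txt} staged={none}
After op 2 (modify h.txt): modified={f.txt, h.txt} staged={none}
After op 3 (modify g.txt): modified={f.txt, g.txt, h.txt} staged={none}
After op 4 (modify e.txt): modified={e.txt, f.txt, g.txt, h.txt} staged={none}
After op 5 (modify b.txt): modified={b.txt, e.txt, f.txt, g.txt, h.txt} staged={none}
After op 6 (modify a.txt): modified={a.txt, b.txt, e.txt, f.txt, g.txt, h.txt} staged={none}
After op 7 (modify c.txt): modified={a.txt, b.txt, c.txt, e.txt, f.txt, g.txt, h.txt} staged={none}
After op 8 (git add h.txt): modified={a.txt, b.txt, c.txt, e.txt, f.txt, g.txt} staged={h.txt}
After op 9 (git reset h.txt): modified={a.txt, b.txt, c.txt, e.txt, f.txt, g.txt, h.txt} staged={none}
After op 10 (git add g.txt): modified={a.txt, b.txt, c.txt, e.txt, f.txt, h.txt} staged={g.txt}
After op 11 (git reset g.txt): modified={a.txt, b.txt, c.txt, e.txt, f.txt, g.txt, h.txt} staged={none}
After op 12 (modify d.txt): modified={a.txt, b.txt, c.txt, d.txt, e.txt, f.txt, g.txt, h.txt} staged={none}
After op 13 (git add e.txt): modified={a.txt, b.txt, c.txt, d.txt, f.txt, g.txt, h.txt} staged={e.txt}
After op 14 (git commit): modified={a.txt, b.txt, c.txt, d.txt, f.txt, g.txt, h.txt} staged={none}
After op 15 (modify e.txt): modified={a.txt, b.txt, c.txt, d.txt, e.txt, f.txt, g.txt, h.txt} staged={none}
After op 16 (git add e.txt): modified={a.txt, b.txt, c.txt, d.txt, f.txt, g.txt, h.txt} staged={e.txt}
After op 17 (git add e.txt): modified={a.txt, b.txt, c.txt, d.txt, f.txt, g.txt, h.txt} staged={e.txt}
After op 18 (modify e.txt): modified={a.txt, b.txt, c.txt, d.txt, e.txt, f.txt, g.txt, h.txt} staged={e.txt}
After op 19 (git commit): modified={a.txt, b.txt, c.txt, d.txt, e.txt, f.txt, g.txt, h.txt} staged={none}
After op 20 (git add h.txt): modified={a.txt, b.txt, c.txt, d.txt, e.txt, f.txt, g.txt} staged={h.txt}
After op 21 (modify h.txt): modified={a.txt, b.txt, c.txt, d.txt, e.txt, f.txt, g.txt, h.txt} staged={h.txt}
After op 22 (git reset h.txt): modified={a.txt, b.txt, c.txt, d.txt, e.txt, f.txt, g.txt, h.txt} staged={none}
After op 23 (git commit): modified={a.txt, b.txt, c.txt, d.txt, e.txt, f.txt, g.txt, h.txt} staged={none}
After op 24 (git add d.txt): modified={a.txt, b.txt, c.txt, e.txt, f.txt, g.txt, h.txt} staged={d.txt}
After op 25 (git add h.txt): modified={a.txt, b.txt, c.txt, e.txt, f.txt, g.txt} staged={d.txt, h.txt}
After op 26 (git reset d.txt): modified={a.txt, b.txt, c.txt, d.txt, e.txt, f.txt, g.txt} staged={h.txt}
After op 27 (git add e.txt): modified={a.txt, b.txt, c.txt, d.txt, f.txt, g.txt} staged={e.txt, h.txt}
After op 28 (git commit): modified={a.txt, b.txt, c.txt, d.txt, f.txt, g.txt} staged={none}
After op 29 (modify e.txt): modified={a.txt, b.txt, c.txt, d.txt, e.txt, f.txt, g.txt} staged={none}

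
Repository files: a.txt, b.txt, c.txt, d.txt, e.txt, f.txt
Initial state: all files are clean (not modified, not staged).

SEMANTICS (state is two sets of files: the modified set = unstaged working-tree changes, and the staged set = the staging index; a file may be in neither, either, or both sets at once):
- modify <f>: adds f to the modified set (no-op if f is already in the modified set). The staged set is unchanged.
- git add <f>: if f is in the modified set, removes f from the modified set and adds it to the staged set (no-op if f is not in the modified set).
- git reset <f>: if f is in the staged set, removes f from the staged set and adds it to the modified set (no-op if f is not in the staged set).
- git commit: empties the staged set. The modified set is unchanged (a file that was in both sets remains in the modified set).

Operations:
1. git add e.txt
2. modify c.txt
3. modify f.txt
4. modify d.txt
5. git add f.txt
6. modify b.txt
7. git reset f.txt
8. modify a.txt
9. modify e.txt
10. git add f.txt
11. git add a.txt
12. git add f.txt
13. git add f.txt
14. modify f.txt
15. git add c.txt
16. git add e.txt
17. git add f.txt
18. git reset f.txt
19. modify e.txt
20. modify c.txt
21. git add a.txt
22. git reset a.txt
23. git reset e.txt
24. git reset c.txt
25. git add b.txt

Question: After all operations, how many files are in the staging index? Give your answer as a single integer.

Answer: 1

Derivation:
After op 1 (git add e.txt): modified={none} staged={none}
After op 2 (modify c.txt): modified={c.txt} staged={none}
After op 3 (modify f.txt): modified={c.txt, f.txt} staged={none}
After op 4 (modify d.txt): modified={c.txt, d.txt, f.txt} staged={none}
After op 5 (git add f.txt): modified={c.txt, d.txt} staged={f.txt}
After op 6 (modify b.txt): modified={b.txt, c.txt, d.txt} staged={f.txt}
After op 7 (git reset f.txt): modified={b.txt, c.txt, d.txt, f.txt} staged={none}
After op 8 (modify a.txt): modified={a.txt, b.txt, c.txt, d.txt, f.txt} staged={none}
After op 9 (modify e.txt): modified={a.txt, b.txt, c.txt, d.txt, e.txt, f.txt} staged={none}
After op 10 (git add f.txt): modified={a.txt, b.txt, c.txt, d.txt, e.txt} staged={f.txt}
After op 11 (git add a.txt): modified={b.txt, c.txt, d.txt, e.txt} staged={a.txt, f.txt}
After op 12 (git add f.txt): modified={b.txt, c.txt, d.txt, e.txt} staged={a.txt, f.txt}
After op 13 (git add f.txt): modified={b.txt, c.txt, d.txt, e.txt} staged={a.txt, f.txt}
After op 14 (modify f.txt): modified={b.txt, c.txt, d.txt, e.txt, f.txt} staged={a.txt, f.txt}
After op 15 (git add c.txt): modified={b.txt, d.txt, e.txt, f.txt} staged={a.txt, c.txt, f.txt}
After op 16 (git add e.txt): modified={b.txt, d.txt, f.txt} staged={a.txt, c.txt, e.txt, f.txt}
After op 17 (git add f.txt): modified={b.txt, d.txt} staged={a.txt, c.txt, e.txt, f.txt}
After op 18 (git reset f.txt): modified={b.txt, d.txt, f.txt} staged={a.txt, c.txt, e.txt}
After op 19 (modify e.txt): modified={b.txt, d.txt, e.txt, f.txt} staged={a.txt, c.txt, e.txt}
After op 20 (modify c.txt): modified={b.txt, c.txt, d.txt, e.txt, f.txt} staged={a.txt, c.txt, e.txt}
After op 21 (git add a.txt): modified={b.txt, c.txt, d.txt, e.txt, f.txt} staged={a.txt, c.txt, e.txt}
After op 22 (git reset a.txt): modified={a.txt, b.txt, c.txt, d.txt, e.txt, f.txt} staged={c.txt, e.txt}
After op 23 (git reset e.txt): modified={a.txt, b.txt, c.txt, d.txt, e.txt, f.txt} staged={c.txt}
After op 24 (git reset c.txt): modified={a.txt, b.txt, c.txt, d.txt, e.txt, f.txt} staged={none}
After op 25 (git add b.txt): modified={a.txt, c.txt, d.txt, e.txt, f.txt} staged={b.txt}
Final staged set: {b.txt} -> count=1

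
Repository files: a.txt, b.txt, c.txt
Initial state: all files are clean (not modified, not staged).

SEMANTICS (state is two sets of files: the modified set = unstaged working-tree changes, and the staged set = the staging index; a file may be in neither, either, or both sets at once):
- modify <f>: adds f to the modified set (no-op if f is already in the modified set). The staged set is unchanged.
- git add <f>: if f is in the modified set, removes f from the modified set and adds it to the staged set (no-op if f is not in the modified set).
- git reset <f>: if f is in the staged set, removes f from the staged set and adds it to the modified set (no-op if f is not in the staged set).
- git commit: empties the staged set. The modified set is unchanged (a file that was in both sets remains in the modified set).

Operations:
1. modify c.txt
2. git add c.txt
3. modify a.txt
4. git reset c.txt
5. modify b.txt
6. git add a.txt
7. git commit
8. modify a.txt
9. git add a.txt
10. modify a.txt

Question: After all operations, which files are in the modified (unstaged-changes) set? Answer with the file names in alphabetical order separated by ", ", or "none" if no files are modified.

Answer: a.txt, b.txt, c.txt

Derivation:
After op 1 (modify c.txt): modified={c.txt} staged={none}
After op 2 (git add c.txt): modified={none} staged={c.txt}
After op 3 (modify a.txt): modified={a.txt} staged={c.txt}
After op 4 (git reset c.txt): modified={a.txt, c.txt} staged={none}
After op 5 (modify b.txt): modified={a.txt, b.txt, c.txt} staged={none}
After op 6 (git add a.txt): modified={b.txt, c.txt} staged={a.txt}
After op 7 (git commit): modified={b.txt, c.txt} staged={none}
After op 8 (modify a.txt): modified={a.txt, b.txt, c.txt} staged={none}
After op 9 (git add a.txt): modified={b.txt, c.txt} staged={a.txt}
After op 10 (modify a.txt): modified={a.txt, b.txt, c.txt} staged={a.txt}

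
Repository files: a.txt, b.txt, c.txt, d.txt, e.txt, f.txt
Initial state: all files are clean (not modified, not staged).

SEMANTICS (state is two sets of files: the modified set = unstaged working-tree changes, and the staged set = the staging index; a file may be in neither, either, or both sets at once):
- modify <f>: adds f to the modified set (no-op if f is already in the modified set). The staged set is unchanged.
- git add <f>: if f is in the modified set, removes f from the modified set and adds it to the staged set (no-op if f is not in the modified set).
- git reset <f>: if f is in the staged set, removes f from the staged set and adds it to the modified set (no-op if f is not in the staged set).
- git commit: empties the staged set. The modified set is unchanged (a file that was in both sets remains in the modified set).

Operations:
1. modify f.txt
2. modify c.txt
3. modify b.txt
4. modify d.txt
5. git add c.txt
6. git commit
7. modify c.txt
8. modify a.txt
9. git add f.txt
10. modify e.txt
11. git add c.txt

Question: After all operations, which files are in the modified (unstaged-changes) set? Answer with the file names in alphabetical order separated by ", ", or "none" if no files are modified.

Answer: a.txt, b.txt, d.txt, e.txt

Derivation:
After op 1 (modify f.txt): modified={f.txt} staged={none}
After op 2 (modify c.txt): modified={c.txt, f.txt} staged={none}
After op 3 (modify b.txt): modified={b.txt, c.txt, f.txt} staged={none}
After op 4 (modify d.txt): modified={b.txt, c.txt, d.txt, f.txt} staged={none}
After op 5 (git add c.txt): modified={b.txt, d.txt, f.txt} staged={c.txt}
After op 6 (git commit): modified={b.txt, d.txt, f.txt} staged={none}
After op 7 (modify c.txt): modified={b.txt, c.txt, d.txt, f.txt} staged={none}
After op 8 (modify a.txt): modified={a.txt, b.txt, c.txt, d.txt, f.txt} staged={none}
After op 9 (git add f.txt): modified={a.txt, b.txt, c.txt, d.txt} staged={f.txt}
After op 10 (modify e.txt): modified={a.txt, b.txt, c.txt, d.txt, e.txt} staged={f.txt}
After op 11 (git add c.txt): modified={a.txt, b.txt, d.txt, e.txt} staged={c.txt, f.txt}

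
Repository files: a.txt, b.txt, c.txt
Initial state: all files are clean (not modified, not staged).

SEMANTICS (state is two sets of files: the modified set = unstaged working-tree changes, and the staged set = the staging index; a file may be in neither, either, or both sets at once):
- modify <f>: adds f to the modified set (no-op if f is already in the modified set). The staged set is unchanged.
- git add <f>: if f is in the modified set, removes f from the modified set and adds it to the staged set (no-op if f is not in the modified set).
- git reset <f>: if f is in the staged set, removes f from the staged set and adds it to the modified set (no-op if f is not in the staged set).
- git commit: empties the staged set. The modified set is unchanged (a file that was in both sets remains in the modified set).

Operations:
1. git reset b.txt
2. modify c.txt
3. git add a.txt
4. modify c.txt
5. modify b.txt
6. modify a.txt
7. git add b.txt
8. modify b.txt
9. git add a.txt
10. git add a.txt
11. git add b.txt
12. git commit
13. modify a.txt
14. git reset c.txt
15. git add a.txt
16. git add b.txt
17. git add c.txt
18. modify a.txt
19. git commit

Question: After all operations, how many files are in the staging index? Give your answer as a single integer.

After op 1 (git reset b.txt): modified={none} staged={none}
After op 2 (modify c.txt): modified={c.txt} staged={none}
After op 3 (git add a.txt): modified={c.txt} staged={none}
After op 4 (modify c.txt): modified={c.txt} staged={none}
After op 5 (modify b.txt): modified={b.txt, c.txt} staged={none}
After op 6 (modify a.txt): modified={a.txt, b.txt, c.txt} staged={none}
After op 7 (git add b.txt): modified={a.txt, c.txt} staged={b.txt}
After op 8 (modify b.txt): modified={a.txt, b.txt, c.txt} staged={b.txt}
After op 9 (git add a.txt): modified={b.txt, c.txt} staged={a.txt, b.txt}
After op 10 (git add a.txt): modified={b.txt, c.txt} staged={a.txt, b.txt}
After op 11 (git add b.txt): modified={c.txt} staged={a.txt, b.txt}
After op 12 (git commit): modified={c.txt} staged={none}
After op 13 (modify a.txt): modified={a.txt, c.txt} staged={none}
After op 14 (git reset c.txt): modified={a.txt, c.txt} staged={none}
After op 15 (git add a.txt): modified={c.txt} staged={a.txt}
After op 16 (git add b.txt): modified={c.txt} staged={a.txt}
After op 17 (git add c.txt): modified={none} staged={a.txt, c.txt}
After op 18 (modify a.txt): modified={a.txt} staged={a.txt, c.txt}
After op 19 (git commit): modified={a.txt} staged={none}
Final staged set: {none} -> count=0

Answer: 0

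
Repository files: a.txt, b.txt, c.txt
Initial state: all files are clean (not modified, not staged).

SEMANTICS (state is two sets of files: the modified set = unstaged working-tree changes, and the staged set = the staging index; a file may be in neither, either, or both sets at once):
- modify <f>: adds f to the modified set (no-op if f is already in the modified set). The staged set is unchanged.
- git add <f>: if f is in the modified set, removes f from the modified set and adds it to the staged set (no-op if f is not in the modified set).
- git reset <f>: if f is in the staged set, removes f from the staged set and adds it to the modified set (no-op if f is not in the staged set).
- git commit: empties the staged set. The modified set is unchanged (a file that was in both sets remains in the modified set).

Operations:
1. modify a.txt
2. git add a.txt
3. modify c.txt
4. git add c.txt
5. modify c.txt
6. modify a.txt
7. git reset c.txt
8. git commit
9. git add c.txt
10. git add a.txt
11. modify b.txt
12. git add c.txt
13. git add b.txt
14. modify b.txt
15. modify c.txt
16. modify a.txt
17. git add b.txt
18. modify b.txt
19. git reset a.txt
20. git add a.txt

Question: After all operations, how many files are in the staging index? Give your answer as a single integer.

Answer: 3

Derivation:
After op 1 (modify a.txt): modified={a.txt} staged={none}
After op 2 (git add a.txt): modified={none} staged={a.txt}
After op 3 (modify c.txt): modified={c.txt} staged={a.txt}
After op 4 (git add c.txt): modified={none} staged={a.txt, c.txt}
After op 5 (modify c.txt): modified={c.txt} staged={a.txt, c.txt}
After op 6 (modify a.txt): modified={a.txt, c.txt} staged={a.txt, c.txt}
After op 7 (git reset c.txt): modified={a.txt, c.txt} staged={a.txt}
After op 8 (git commit): modified={a.txt, c.txt} staged={none}
After op 9 (git add c.txt): modified={a.txt} staged={c.txt}
After op 10 (git add a.txt): modified={none} staged={a.txt, c.txt}
After op 11 (modify b.txt): modified={b.txt} staged={a.txt, c.txt}
After op 12 (git add c.txt): modified={b.txt} staged={a.txt, c.txt}
After op 13 (git add b.txt): modified={none} staged={a.txt, b.txt, c.txt}
After op 14 (modify b.txt): modified={b.txt} staged={a.txt, b.txt, c.txt}
After op 15 (modify c.txt): modified={b.txt, c.txt} staged={a.txt, b.txt, c.txt}
After op 16 (modify a.txt): modified={a.txt, b.txt, c.txt} staged={a.txt, b.txt, c.txt}
After op 17 (git add b.txt): modified={a.txt, c.txt} staged={a.txt, b.txt, c.txt}
After op 18 (modify b.txt): modified={a.txt, b.txt, c.txt} staged={a.txt, b.txt, c.txt}
After op 19 (git reset a.txt): modified={a.txt, b.txt, c.txt} staged={b.txt, c.txt}
After op 20 (git add a.txt): modified={b.txt, c.txt} staged={a.txt, b.txt, c.txt}
Final staged set: {a.txt, b.txt, c.txt} -> count=3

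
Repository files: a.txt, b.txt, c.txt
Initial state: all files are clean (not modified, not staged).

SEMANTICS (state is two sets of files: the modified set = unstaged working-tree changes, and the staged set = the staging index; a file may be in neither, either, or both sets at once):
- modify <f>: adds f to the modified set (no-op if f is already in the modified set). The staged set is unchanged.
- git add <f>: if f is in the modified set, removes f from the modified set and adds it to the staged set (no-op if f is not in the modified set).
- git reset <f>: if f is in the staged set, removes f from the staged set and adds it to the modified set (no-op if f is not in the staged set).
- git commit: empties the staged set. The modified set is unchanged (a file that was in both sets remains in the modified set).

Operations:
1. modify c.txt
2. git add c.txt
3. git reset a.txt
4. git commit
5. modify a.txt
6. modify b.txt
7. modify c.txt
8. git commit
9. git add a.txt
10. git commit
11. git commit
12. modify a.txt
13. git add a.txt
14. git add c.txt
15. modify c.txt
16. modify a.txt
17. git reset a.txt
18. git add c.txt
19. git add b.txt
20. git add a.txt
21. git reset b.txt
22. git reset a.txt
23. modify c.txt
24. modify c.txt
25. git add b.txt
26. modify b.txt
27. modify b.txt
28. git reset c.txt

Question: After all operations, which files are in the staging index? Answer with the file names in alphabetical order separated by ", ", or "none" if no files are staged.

Answer: b.txt

Derivation:
After op 1 (modify c.txt): modified={c.txt} staged={none}
After op 2 (git add c.txt): modified={none} staged={c.txt}
After op 3 (git reset a.txt): modified={none} staged={c.txt}
After op 4 (git commit): modified={none} staged={none}
After op 5 (modify a.txt): modified={a.txt} staged={none}
After op 6 (modify b.txt): modified={a.txt, b.txt} staged={none}
After op 7 (modify c.txt): modified={a.txt, b.txt, c.txt} staged={none}
After op 8 (git commit): modified={a.txt, b.txt, c.txt} staged={none}
After op 9 (git add a.txt): modified={b.txt, c.txt} staged={a.txt}
After op 10 (git commit): modified={b.txt, c.txt} staged={none}
After op 11 (git commit): modified={b.txt, c.txt} staged={none}
After op 12 (modify a.txt): modified={a.txt, b.txt, c.txt} staged={none}
After op 13 (git add a.txt): modified={b.txt, c.txt} staged={a.txt}
After op 14 (git add c.txt): modified={b.txt} staged={a.txt, c.txt}
After op 15 (modify c.txt): modified={b.txt, c.txt} staged={a.txt, c.txt}
After op 16 (modify a.txt): modified={a.txt, b.txt, c.txt} staged={a.txt, c.txt}
After op 17 (git reset a.txt): modified={a.txt, b.txt, c.txt} staged={c.txt}
After op 18 (git add c.txt): modified={a.txt, b.txt} staged={c.txt}
After op 19 (git add b.txt): modified={a.txt} staged={b.txt, c.txt}
After op 20 (git add a.txt): modified={none} staged={a.txt, b.txt, c.txt}
After op 21 (git reset b.txt): modified={b.txt} staged={a.txt, c.txt}
After op 22 (git reset a.txt): modified={a.txt, b.txt} staged={c.txt}
After op 23 (modify c.txt): modified={a.txt, b.txt, c.txt} staged={c.txt}
After op 24 (modify c.txt): modified={a.txt, b.txt, c.txt} staged={c.txt}
After op 25 (git add b.txt): modified={a.txt, c.txt} staged={b.txt, c.txt}
After op 26 (modify b.txt): modified={a.txt, b.txt, c.txt} staged={b.txt, c.txt}
After op 27 (modify b.txt): modified={a.txt, b.txt, c.txt} staged={b.txt, c.txt}
After op 28 (git reset c.txt): modified={a.txt, b.txt, c.txt} staged={b.txt}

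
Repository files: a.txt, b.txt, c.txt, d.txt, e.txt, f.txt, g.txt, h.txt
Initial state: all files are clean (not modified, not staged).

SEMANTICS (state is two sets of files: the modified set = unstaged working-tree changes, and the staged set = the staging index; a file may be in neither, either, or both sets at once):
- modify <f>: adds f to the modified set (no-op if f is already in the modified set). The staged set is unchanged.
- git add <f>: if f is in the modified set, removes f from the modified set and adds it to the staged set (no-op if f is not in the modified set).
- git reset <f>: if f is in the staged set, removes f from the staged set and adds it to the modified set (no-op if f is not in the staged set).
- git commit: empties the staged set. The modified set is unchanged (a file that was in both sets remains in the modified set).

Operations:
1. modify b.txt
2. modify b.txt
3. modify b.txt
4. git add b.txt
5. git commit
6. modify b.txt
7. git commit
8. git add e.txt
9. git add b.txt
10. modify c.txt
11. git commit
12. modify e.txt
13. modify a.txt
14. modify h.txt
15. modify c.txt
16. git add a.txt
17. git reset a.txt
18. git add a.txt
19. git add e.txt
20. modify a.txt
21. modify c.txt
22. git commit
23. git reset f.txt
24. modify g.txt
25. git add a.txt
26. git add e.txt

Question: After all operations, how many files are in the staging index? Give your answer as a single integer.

Answer: 1

Derivation:
After op 1 (modify b.txt): modified={b.txt} staged={none}
After op 2 (modify b.txt): modified={b.txt} staged={none}
After op 3 (modify b.txt): modified={b.txt} staged={none}
After op 4 (git add b.txt): modified={none} staged={b.txt}
After op 5 (git commit): modified={none} staged={none}
After op 6 (modify b.txt): modified={b.txt} staged={none}
After op 7 (git commit): modified={b.txt} staged={none}
After op 8 (git add e.txt): modified={b.txt} staged={none}
After op 9 (git add b.txt): modified={none} staged={b.txt}
After op 10 (modify c.txt): modified={c.txt} staged={b.txt}
After op 11 (git commit): modified={c.txt} staged={none}
After op 12 (modify e.txt): modified={c.txt, e.txt} staged={none}
After op 13 (modify a.txt): modified={a.txt, c.txt, e.txt} staged={none}
After op 14 (modify h.txt): modified={a.txt, c.txt, e.txt, h.txt} staged={none}
After op 15 (modify c.txt): modified={a.txt, c.txt, e.txt, h.txt} staged={none}
After op 16 (git add a.txt): modified={c.txt, e.txt, h.txt} staged={a.txt}
After op 17 (git reset a.txt): modified={a.txt, c.txt, e.txt, h.txt} staged={none}
After op 18 (git add a.txt): modified={c.txt, e.txt, h.txt} staged={a.txt}
After op 19 (git add e.txt): modified={c.txt, h.txt} staged={a.txt, e.txt}
After op 20 (modify a.txt): modified={a.txt, c.txt, h.txt} staged={a.txt, e.txt}
After op 21 (modify c.txt): modified={a.txt, c.txt, h.txt} staged={a.txt, e.txt}
After op 22 (git commit): modified={a.txt, c.txt, h.txt} staged={none}
After op 23 (git reset f.txt): modified={a.txt, c.txt, h.txt} staged={none}
After op 24 (modify g.txt): modified={a.txt, c.txt, g.txt, h.txt} staged={none}
After op 25 (git add a.txt): modified={c.txt, g.txt, h.txt} staged={a.txt}
After op 26 (git add e.txt): modified={c.txt, g.txt, h.txt} staged={a.txt}
Final staged set: {a.txt} -> count=1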